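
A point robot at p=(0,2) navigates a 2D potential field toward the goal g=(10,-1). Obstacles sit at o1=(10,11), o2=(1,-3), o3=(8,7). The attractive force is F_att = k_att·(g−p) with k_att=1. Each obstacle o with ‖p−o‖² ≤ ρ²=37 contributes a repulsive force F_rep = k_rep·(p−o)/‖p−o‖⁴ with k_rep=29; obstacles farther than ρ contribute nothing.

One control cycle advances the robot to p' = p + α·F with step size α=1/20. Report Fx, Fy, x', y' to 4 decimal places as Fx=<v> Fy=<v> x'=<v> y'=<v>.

F_att = 1·(g−p) = 1·(10,-3) = (10.0000,-3.0000)
o1: d²=181 > ρ²=37 → inactive
o2: d²=26 ≤ ρ²=37; F_rep = 29·(-1,5)/26² = (-0.0429,0.2145)
o3: d²=89 > ρ²=37 → inactive
F = F_att + ΣF_rep = (9.9571,-2.7855)
p' = p + 1/20·F = (0.4979,1.8607)

Fx=9.9571 Fy=-2.7855 x'=0.4979 y'=1.8607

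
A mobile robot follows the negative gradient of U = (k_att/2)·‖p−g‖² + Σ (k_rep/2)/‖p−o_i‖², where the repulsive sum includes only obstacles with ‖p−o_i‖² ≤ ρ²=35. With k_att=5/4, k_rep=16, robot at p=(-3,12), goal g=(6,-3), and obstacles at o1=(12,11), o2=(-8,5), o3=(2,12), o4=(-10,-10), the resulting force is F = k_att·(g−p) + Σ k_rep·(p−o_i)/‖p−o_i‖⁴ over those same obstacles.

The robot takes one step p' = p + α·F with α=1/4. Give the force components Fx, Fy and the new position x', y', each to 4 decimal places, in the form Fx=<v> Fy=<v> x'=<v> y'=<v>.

F_att = 5/4·(g−p) = 5/4·(9,-15) = (11.2500,-18.7500)
o1: d²=226 > ρ²=35 → inactive
o2: d²=74 > ρ²=35 → inactive
o3: d²=25 ≤ ρ²=35; F_rep = 16·(-5,0)/25² = (-0.1280,0.0000)
o4: d²=533 > ρ²=35 → inactive
F = F_att + ΣF_rep = (11.1220,-18.7500)
p' = p + 1/4·F = (-0.2195,7.3125)

Fx=11.1220 Fy=-18.7500 x'=-0.2195 y'=7.3125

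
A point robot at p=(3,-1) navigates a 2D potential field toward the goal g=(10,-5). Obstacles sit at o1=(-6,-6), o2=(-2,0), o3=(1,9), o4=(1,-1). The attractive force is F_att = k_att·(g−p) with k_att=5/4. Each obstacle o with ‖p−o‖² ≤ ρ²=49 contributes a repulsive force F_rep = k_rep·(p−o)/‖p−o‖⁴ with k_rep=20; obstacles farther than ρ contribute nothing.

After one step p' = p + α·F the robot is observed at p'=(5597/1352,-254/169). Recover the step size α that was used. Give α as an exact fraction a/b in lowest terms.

α = 1/10

F_att = 5/4·(g−p) = 5/4·(7,-4) = (8.7500,-5.0000)
o1: d²=106 > ρ²=49 → inactive
o2: d²=26 ≤ ρ²=49; F_rep = 20·(5,-1)/26² = (0.1479,-0.0296)
o3: d²=104 > ρ²=49 → inactive
o4: d²=4 ≤ ρ²=49; F_rep = 20·(2,0)/4² = (2.5000,0.0000)
F = F_att + ΣF_rep = (11.3979,-5.0296)
Δp = p'−p = (1.1398,-0.5030); α = Δx/Fx = (1541/1352) / (7705/676) = 1/10
check: Δy/Fy = (-85/169) / (-850/169) = 1/10 ✓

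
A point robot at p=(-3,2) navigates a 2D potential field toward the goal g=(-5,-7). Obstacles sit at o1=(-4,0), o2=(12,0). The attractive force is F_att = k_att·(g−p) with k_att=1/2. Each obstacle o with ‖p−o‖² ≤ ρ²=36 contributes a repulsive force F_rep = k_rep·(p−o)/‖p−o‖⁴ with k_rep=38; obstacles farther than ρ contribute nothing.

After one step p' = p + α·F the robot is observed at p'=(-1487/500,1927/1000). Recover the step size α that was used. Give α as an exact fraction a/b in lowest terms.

F_att = 1/2·(g−p) = 1/2·(-2,-9) = (-1.0000,-4.5000)
o1: d²=5 ≤ ρ²=36; F_rep = 38·(1,2)/5² = (1.5200,3.0400)
o2: d²=229 > ρ²=36 → inactive
F = F_att + ΣF_rep = (0.5200,-1.4600)
Δp = p'−p = (0.0260,-0.0730); α = Δx/Fx = (13/500) / (13/25) = 1/20
check: Δy/Fy = (-73/1000) / (-73/50) = 1/20 ✓

α = 1/20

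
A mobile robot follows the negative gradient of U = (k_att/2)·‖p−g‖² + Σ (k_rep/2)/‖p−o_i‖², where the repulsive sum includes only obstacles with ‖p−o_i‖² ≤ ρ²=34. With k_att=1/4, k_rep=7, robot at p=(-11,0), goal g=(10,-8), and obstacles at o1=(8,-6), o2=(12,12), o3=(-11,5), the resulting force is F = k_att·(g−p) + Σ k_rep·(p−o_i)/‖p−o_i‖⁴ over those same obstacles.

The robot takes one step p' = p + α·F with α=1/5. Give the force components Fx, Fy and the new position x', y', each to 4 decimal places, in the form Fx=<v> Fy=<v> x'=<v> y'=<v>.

F_att = 1/4·(g−p) = 1/4·(21,-8) = (5.2500,-2.0000)
o1: d²=397 > ρ²=34 → inactive
o2: d²=673 > ρ²=34 → inactive
o3: d²=25 ≤ ρ²=34; F_rep = 7·(0,-5)/25² = (0.0000,-0.0560)
F = F_att + ΣF_rep = (5.2500,-2.0560)
p' = p + 1/5·F = (-9.9500,-0.4112)

Fx=5.2500 Fy=-2.0560 x'=-9.9500 y'=-0.4112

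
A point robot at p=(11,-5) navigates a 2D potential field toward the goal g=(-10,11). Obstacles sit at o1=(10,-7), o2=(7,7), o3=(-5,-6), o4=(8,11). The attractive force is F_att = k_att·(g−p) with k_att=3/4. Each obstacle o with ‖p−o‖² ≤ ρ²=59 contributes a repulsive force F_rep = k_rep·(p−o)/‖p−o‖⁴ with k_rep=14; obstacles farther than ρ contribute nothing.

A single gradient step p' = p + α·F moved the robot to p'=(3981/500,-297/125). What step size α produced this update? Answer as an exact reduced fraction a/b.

α = 1/5

F_att = 3/4·(g−p) = 3/4·(-21,16) = (-15.7500,12.0000)
o1: d²=5 ≤ ρ²=59; F_rep = 14·(1,2)/5² = (0.5600,1.1200)
o2: d²=160 > ρ²=59 → inactive
o3: d²=257 > ρ²=59 → inactive
o4: d²=265 > ρ²=59 → inactive
F = F_att + ΣF_rep = (-15.1900,13.1200)
Δp = p'−p = (-3.0380,2.6240); α = Δx/Fx = (-1519/500) / (-1519/100) = 1/5
check: Δy/Fy = (328/125) / (328/25) = 1/5 ✓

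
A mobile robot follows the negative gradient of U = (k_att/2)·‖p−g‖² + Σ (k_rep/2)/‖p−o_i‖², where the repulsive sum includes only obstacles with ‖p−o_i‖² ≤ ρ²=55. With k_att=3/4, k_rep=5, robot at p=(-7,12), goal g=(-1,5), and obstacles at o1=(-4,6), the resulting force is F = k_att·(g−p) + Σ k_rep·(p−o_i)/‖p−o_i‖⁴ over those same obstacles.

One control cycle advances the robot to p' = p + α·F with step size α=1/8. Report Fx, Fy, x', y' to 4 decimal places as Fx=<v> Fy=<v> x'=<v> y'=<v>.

F_att = 3/4·(g−p) = 3/4·(6,-7) = (4.5000,-5.2500)
o1: d²=45 ≤ ρ²=55; F_rep = 5·(-3,6)/45² = (-0.0074,0.0148)
F = F_att + ΣF_rep = (4.4926,-5.2352)
p' = p + 1/8·F = (-6.4384,11.3456)

Fx=4.4926 Fy=-5.2352 x'=-6.4384 y'=11.3456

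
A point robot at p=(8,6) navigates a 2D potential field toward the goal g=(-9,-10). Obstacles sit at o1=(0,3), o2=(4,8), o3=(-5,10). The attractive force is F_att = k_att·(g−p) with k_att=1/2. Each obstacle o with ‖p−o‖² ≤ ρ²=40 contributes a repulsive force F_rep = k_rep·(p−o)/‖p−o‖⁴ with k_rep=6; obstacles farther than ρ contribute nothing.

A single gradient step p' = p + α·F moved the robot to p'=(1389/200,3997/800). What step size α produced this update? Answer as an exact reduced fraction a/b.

α = 1/8

F_att = 1/2·(g−p) = 1/2·(-17,-16) = (-8.5000,-8.0000)
o1: d²=73 > ρ²=40 → inactive
o2: d²=20 ≤ ρ²=40; F_rep = 6·(4,-2)/20² = (0.0600,-0.0300)
o3: d²=185 > ρ²=40 → inactive
F = F_att + ΣF_rep = (-8.4400,-8.0300)
Δp = p'−p = (-1.0550,-1.0037); α = Δx/Fx = (-211/200) / (-211/25) = 1/8
check: Δy/Fy = (-803/800) / (-803/100) = 1/8 ✓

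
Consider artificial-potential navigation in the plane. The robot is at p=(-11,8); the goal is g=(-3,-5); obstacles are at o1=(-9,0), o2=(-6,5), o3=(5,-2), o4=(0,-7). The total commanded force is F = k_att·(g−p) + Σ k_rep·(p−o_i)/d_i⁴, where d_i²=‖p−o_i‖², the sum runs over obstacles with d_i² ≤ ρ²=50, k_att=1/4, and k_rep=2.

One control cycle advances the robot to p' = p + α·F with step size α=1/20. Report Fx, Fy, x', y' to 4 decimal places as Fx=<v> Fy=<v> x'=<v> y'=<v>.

Fx=1.9913 Fy=-3.2448 x'=-10.9004 y'=7.8378

F_att = 1/4·(g−p) = 1/4·(8,-13) = (2.0000,-3.2500)
o1: d²=68 > ρ²=50 → inactive
o2: d²=34 ≤ ρ²=50; F_rep = 2·(-5,3)/34² = (-0.0087,0.0052)
o3: d²=356 > ρ²=50 → inactive
o4: d²=346 > ρ²=50 → inactive
F = F_att + ΣF_rep = (1.9913,-3.2448)
p' = p + 1/20·F = (-10.9004,7.8378)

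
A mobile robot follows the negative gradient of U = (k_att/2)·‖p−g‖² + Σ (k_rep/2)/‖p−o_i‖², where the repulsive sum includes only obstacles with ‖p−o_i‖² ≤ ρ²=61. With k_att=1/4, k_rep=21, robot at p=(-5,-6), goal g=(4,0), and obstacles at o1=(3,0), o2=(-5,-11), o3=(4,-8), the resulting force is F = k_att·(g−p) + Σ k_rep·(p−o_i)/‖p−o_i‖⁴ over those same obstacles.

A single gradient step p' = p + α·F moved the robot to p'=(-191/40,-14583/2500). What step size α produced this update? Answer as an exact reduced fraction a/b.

α = 1/10

F_att = 1/4·(g−p) = 1/4·(9,6) = (2.2500,1.5000)
o1: d²=100 > ρ²=61 → inactive
o2: d²=25 ≤ ρ²=61; F_rep = 21·(0,5)/25² = (0.0000,0.1680)
o3: d²=85 > ρ²=61 → inactive
F = F_att + ΣF_rep = (2.2500,1.6680)
Δp = p'−p = (0.2250,0.1668); α = Δx/Fx = (9/40) / (9/4) = 1/10
check: Δy/Fy = (417/2500) / (417/250) = 1/10 ✓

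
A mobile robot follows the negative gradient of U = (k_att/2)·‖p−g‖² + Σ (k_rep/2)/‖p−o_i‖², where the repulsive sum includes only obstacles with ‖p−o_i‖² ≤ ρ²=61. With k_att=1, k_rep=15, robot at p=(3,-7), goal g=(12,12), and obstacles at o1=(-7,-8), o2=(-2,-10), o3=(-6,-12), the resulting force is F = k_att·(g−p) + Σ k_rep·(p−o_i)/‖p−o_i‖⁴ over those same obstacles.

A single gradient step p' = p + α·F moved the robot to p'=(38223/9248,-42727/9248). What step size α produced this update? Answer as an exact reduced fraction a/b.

α = 1/8

F_att = 1·(g−p) = 1·(9,19) = (9.0000,19.0000)
o1: d²=101 > ρ²=61 → inactive
o2: d²=34 ≤ ρ²=61; F_rep = 15·(5,3)/34² = (0.0649,0.0389)
o3: d²=106 > ρ²=61 → inactive
F = F_att + ΣF_rep = (9.0649,19.0389)
Δp = p'−p = (1.1331,2.3799); α = Δx/Fx = (10479/9248) / (10479/1156) = 1/8
check: Δy/Fy = (22009/9248) / (22009/1156) = 1/8 ✓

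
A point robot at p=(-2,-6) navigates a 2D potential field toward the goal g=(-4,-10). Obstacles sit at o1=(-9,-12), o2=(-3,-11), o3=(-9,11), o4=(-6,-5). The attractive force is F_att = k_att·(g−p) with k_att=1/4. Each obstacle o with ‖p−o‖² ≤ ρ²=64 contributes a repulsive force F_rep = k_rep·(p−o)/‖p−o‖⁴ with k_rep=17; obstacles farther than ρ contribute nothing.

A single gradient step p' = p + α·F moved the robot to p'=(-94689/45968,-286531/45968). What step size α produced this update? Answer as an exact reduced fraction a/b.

α = 1/4

F_att = 1/4·(g−p) = 1/4·(-2,-4) = (-0.5000,-1.0000)
o1: d²=85 > ρ²=64 → inactive
o2: d²=26 ≤ ρ²=64; F_rep = 17·(1,5)/26² = (0.0251,0.1257)
o3: d²=338 > ρ²=64 → inactive
o4: d²=17 ≤ ρ²=64; F_rep = 17·(4,-1)/17² = (0.2353,-0.0588)
F = F_att + ΣF_rep = (-0.2396,-0.9331)
Δp = p'−p = (-0.0599,-0.2333); α = Δx/Fx = (-2753/45968) / (-2753/11492) = 1/4
check: Δy/Fy = (-10723/45968) / (-10723/11492) = 1/4 ✓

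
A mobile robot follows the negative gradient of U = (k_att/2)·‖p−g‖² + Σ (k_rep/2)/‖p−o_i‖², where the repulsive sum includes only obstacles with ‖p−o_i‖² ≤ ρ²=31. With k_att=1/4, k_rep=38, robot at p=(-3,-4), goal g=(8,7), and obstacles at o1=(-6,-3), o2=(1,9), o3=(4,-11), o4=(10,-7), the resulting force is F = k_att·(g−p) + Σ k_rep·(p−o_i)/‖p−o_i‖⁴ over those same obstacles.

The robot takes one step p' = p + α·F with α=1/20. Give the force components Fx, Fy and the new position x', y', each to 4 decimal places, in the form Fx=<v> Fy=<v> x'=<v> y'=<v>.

Fx=3.8900 Fy=2.3700 x'=-2.8055 y'=-3.8815

F_att = 1/4·(g−p) = 1/4·(11,11) = (2.7500,2.7500)
o1: d²=10 ≤ ρ²=31; F_rep = 38·(3,-1)/10² = (1.1400,-0.3800)
o2: d²=185 > ρ²=31 → inactive
o3: d²=98 > ρ²=31 → inactive
o4: d²=178 > ρ²=31 → inactive
F = F_att + ΣF_rep = (3.8900,2.3700)
p' = p + 1/20·F = (-2.8055,-3.8815)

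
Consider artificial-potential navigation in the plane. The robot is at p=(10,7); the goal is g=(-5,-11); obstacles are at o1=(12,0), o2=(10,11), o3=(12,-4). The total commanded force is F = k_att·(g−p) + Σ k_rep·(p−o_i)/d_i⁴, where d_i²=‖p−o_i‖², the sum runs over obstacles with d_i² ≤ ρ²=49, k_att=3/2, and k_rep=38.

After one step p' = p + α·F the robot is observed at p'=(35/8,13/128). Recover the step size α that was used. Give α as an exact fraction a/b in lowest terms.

α = 1/4

F_att = 3/2·(g−p) = 3/2·(-15,-18) = (-22.5000,-27.0000)
o1: d²=53 > ρ²=49 → inactive
o2: d²=16 ≤ ρ²=49; F_rep = 38·(0,-4)/16² = (0.0000,-0.5938)
o3: d²=125 > ρ²=49 → inactive
F = F_att + ΣF_rep = (-22.5000,-27.5938)
Δp = p'−p = (-5.6250,-6.8984); α = Δx/Fx = (-45/8) / (-45/2) = 1/4
check: Δy/Fy = (-883/128) / (-883/32) = 1/4 ✓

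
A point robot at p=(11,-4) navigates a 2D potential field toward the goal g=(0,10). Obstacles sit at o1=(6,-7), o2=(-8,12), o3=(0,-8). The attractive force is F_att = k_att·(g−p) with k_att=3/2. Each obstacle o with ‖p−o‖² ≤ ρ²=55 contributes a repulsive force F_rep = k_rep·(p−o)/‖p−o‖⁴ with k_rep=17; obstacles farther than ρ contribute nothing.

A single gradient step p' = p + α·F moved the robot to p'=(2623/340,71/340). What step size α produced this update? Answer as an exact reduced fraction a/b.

α = 1/5

F_att = 3/2·(g−p) = 3/2·(-11,14) = (-16.5000,21.0000)
o1: d²=34 ≤ ρ²=55; F_rep = 17·(5,3)/34² = (0.0735,0.0441)
o2: d²=617 > ρ²=55 → inactive
o3: d²=137 > ρ²=55 → inactive
F = F_att + ΣF_rep = (-16.4265,21.0441)
Δp = p'−p = (-3.2853,4.2088); α = Δx/Fx = (-1117/340) / (-1117/68) = 1/5
check: Δy/Fy = (1431/340) / (1431/68) = 1/5 ✓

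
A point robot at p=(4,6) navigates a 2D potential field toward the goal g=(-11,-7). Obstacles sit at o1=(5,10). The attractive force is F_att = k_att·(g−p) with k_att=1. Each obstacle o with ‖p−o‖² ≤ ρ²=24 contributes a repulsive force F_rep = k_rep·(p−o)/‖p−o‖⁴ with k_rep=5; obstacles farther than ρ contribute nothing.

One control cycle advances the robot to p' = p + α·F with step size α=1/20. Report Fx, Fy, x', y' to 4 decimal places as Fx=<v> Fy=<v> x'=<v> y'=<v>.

Fx=-15.0173 Fy=-13.0692 x'=3.2491 y'=5.3465

F_att = 1·(g−p) = 1·(-15,-13) = (-15.0000,-13.0000)
o1: d²=17 ≤ ρ²=24; F_rep = 5·(-1,-4)/17² = (-0.0173,-0.0692)
F = F_att + ΣF_rep = (-15.0173,-13.0692)
p' = p + 1/20·F = (3.2491,5.3465)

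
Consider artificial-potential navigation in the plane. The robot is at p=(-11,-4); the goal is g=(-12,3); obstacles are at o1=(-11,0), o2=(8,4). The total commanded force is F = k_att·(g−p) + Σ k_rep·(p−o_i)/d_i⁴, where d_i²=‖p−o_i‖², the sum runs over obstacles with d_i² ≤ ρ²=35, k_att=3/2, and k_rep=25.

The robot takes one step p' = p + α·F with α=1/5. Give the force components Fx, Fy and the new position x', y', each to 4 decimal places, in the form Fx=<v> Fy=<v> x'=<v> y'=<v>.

Fx=-1.5000 Fy=10.1094 x'=-11.3000 y'=-1.9781

F_att = 3/2·(g−p) = 3/2·(-1,7) = (-1.5000,10.5000)
o1: d²=16 ≤ ρ²=35; F_rep = 25·(0,-4)/16² = (0.0000,-0.3906)
o2: d²=425 > ρ²=35 → inactive
F = F_att + ΣF_rep = (-1.5000,10.1094)
p' = p + 1/5·F = (-11.3000,-1.9781)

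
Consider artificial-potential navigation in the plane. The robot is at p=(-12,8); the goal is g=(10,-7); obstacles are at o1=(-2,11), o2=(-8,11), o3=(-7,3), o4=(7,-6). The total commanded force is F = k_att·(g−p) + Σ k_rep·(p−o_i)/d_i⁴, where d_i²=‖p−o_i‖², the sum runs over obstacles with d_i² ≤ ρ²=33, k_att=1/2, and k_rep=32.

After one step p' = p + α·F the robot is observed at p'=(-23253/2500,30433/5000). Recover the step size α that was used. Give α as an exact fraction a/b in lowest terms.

α = 1/4

F_att = 1/2·(g−p) = 1/2·(22,-15) = (11.0000,-7.5000)
o1: d²=109 > ρ²=33 → inactive
o2: d²=25 ≤ ρ²=33; F_rep = 32·(-4,-3)/25² = (-0.2048,-0.1536)
o3: d²=50 > ρ²=33 → inactive
o4: d²=557 > ρ²=33 → inactive
F = F_att + ΣF_rep = (10.7952,-7.6536)
Δp = p'−p = (2.6988,-1.9134); α = Δx/Fx = (6747/2500) / (6747/625) = 1/4
check: Δy/Fy = (-9567/5000) / (-9567/1250) = 1/4 ✓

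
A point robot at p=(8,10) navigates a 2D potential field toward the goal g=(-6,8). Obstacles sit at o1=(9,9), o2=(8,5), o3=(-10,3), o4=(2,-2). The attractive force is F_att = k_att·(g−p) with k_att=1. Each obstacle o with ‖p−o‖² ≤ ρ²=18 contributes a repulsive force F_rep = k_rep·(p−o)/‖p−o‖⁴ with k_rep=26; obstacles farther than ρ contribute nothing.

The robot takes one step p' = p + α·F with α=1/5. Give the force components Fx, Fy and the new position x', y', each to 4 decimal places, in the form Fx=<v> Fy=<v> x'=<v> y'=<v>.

Fx=-20.5000 Fy=4.5000 x'=3.9000 y'=10.9000

F_att = 1·(g−p) = 1·(-14,-2) = (-14.0000,-2.0000)
o1: d²=2 ≤ ρ²=18; F_rep = 26·(-1,1)/2² = (-6.5000,6.5000)
o2: d²=25 > ρ²=18 → inactive
o3: d²=373 > ρ²=18 → inactive
o4: d²=180 > ρ²=18 → inactive
F = F_att + ΣF_rep = (-20.5000,4.5000)
p' = p + 1/5·F = (3.9000,10.9000)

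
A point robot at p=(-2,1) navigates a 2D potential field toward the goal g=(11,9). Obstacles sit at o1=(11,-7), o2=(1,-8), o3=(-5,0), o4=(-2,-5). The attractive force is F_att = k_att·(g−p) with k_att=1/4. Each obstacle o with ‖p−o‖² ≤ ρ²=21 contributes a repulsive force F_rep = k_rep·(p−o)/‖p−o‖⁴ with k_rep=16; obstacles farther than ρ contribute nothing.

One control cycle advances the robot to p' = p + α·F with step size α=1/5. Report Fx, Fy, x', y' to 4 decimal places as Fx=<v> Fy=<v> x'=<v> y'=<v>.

Fx=3.7300 Fy=2.1600 x'=-1.2540 y'=1.4320

F_att = 1/4·(g−p) = 1/4·(13,8) = (3.2500,2.0000)
o1: d²=233 > ρ²=21 → inactive
o2: d²=90 > ρ²=21 → inactive
o3: d²=10 ≤ ρ²=21; F_rep = 16·(3,1)/10² = (0.4800,0.1600)
o4: d²=36 > ρ²=21 → inactive
F = F_att + ΣF_rep = (3.7300,2.1600)
p' = p + 1/5·F = (-1.2540,1.4320)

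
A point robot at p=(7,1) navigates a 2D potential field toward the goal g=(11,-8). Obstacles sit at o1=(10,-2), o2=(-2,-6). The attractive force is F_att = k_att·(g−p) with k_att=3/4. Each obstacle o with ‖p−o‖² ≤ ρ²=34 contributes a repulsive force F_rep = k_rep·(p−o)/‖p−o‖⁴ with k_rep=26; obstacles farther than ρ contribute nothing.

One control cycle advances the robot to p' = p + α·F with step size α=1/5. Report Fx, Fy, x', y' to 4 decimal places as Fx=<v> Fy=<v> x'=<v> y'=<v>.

Fx=2.7593 Fy=-6.5093 x'=7.5519 y'=-0.3019

F_att = 3/4·(g−p) = 3/4·(4,-9) = (3.0000,-6.7500)
o1: d²=18 ≤ ρ²=34; F_rep = 26·(-3,3)/18² = (-0.2407,0.2407)
o2: d²=130 > ρ²=34 → inactive
F = F_att + ΣF_rep = (2.7593,-6.5093)
p' = p + 1/5·F = (7.5519,-0.3019)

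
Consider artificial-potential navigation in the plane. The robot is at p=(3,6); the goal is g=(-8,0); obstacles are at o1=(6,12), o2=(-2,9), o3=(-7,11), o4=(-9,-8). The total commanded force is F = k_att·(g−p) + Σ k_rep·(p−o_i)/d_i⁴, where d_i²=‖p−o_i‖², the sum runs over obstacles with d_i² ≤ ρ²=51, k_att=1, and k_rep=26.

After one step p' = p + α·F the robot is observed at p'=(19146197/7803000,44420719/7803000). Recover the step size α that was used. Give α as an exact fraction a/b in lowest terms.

F_att = 1·(g−p) = 1·(-11,-6) = (-11.0000,-6.0000)
o1: d²=45 ≤ ρ²=51; F_rep = 26·(-3,-6)/45² = (-0.0385,-0.0770)
o2: d²=34 ≤ ρ²=51; F_rep = 26·(5,-3)/34² = (0.1125,-0.0675)
o3: d²=125 > ρ²=51 → inactive
o4: d²=340 > ρ²=51 → inactive
F = F_att + ΣF_rep = (-10.9261,-6.1445)
Δp = p'−p = (-0.5463,-0.3072); α = Δx/Fx = (-4262803/7803000) / (-4262803/390150) = 1/20
check: Δy/Fy = (-2397281/7803000) / (-2397281/390150) = 1/20 ✓

α = 1/20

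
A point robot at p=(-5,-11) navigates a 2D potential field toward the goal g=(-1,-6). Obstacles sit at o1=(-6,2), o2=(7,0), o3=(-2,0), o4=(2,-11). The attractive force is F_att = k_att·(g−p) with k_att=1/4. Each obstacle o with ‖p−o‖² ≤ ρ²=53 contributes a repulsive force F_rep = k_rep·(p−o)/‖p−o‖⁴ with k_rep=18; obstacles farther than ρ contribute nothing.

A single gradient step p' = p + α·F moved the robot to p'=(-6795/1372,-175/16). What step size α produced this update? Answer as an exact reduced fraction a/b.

F_att = 1/4·(g−p) = 1/4·(4,5) = (1.0000,1.2500)
o1: d²=170 > ρ²=53 → inactive
o2: d²=265 > ρ²=53 → inactive
o3: d²=130 > ρ²=53 → inactive
o4: d²=49 ≤ ρ²=53; F_rep = 18·(-7,0)/49² = (-0.0525,0.0000)
F = F_att + ΣF_rep = (0.9475,1.2500)
Δp = p'−p = (0.0474,0.0625); α = Δx/Fx = (65/1372) / (325/343) = 1/20
check: Δy/Fy = (1/16) / (5/4) = 1/20 ✓

α = 1/20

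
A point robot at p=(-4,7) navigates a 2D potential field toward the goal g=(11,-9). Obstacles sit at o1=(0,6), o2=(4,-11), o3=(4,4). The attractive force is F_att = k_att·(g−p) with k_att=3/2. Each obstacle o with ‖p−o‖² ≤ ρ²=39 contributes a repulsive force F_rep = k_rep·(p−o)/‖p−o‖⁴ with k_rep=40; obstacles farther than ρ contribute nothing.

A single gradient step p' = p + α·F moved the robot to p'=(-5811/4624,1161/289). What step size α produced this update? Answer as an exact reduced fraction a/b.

α = 1/8

F_att = 3/2·(g−p) = 3/2·(15,-16) = (22.5000,-24.0000)
o1: d²=17 ≤ ρ²=39; F_rep = 40·(-4,1)/17² = (-0.5536,0.1384)
o2: d²=388 > ρ²=39 → inactive
o3: d²=73 > ρ²=39 → inactive
F = F_att + ΣF_rep = (21.9464,-23.8616)
Δp = p'−p = (2.7433,-2.9827); α = Δx/Fx = (12685/4624) / (12685/578) = 1/8
check: Δy/Fy = (-862/289) / (-6896/289) = 1/8 ✓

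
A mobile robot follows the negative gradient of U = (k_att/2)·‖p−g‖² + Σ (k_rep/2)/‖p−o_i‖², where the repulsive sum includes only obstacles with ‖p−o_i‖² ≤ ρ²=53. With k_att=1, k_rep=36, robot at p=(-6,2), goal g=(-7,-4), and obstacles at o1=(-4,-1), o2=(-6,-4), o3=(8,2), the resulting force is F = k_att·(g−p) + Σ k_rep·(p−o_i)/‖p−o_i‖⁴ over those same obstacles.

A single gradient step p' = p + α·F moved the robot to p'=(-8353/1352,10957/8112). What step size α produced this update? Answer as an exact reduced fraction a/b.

F_att = 1·(g−p) = 1·(-1,-6) = (-1.0000,-6.0000)
o1: d²=13 ≤ ρ²=53; F_rep = 36·(-2,3)/13² = (-0.4260,0.6391)
o2: d²=36 ≤ ρ²=53; F_rep = 36·(0,6)/36² = (0.0000,0.1667)
o3: d²=196 > ρ²=53 → inactive
F = F_att + ΣF_rep = (-1.4260,-5.1943)
Δp = p'−p = (-0.1783,-0.6493); α = Δx/Fx = (-241/1352) / (-241/169) = 1/8
check: Δy/Fy = (-5267/8112) / (-5267/1014) = 1/8 ✓

α = 1/8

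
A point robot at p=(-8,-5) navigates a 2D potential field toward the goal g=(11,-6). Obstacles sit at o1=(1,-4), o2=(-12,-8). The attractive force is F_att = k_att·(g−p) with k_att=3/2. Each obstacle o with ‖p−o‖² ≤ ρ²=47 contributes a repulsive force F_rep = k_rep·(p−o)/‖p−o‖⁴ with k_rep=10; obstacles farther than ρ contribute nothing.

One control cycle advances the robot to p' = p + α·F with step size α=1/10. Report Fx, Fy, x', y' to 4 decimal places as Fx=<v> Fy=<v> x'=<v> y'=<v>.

Fx=28.5640 Fy=-1.4520 x'=-5.1436 y'=-5.1452

F_att = 3/2·(g−p) = 3/2·(19,-1) = (28.5000,-1.5000)
o1: d²=82 > ρ²=47 → inactive
o2: d²=25 ≤ ρ²=47; F_rep = 10·(4,3)/25² = (0.0640,0.0480)
F = F_att + ΣF_rep = (28.5640,-1.4520)
p' = p + 1/10·F = (-5.1436,-5.1452)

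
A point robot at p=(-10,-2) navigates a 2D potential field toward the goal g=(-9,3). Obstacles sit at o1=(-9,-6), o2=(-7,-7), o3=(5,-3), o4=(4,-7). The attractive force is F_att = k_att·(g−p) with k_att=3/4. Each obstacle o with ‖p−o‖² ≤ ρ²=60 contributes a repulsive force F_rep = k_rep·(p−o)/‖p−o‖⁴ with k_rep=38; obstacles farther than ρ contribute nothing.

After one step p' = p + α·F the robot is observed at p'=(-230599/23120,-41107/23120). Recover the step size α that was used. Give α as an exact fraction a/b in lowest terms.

F_att = 3/4·(g−p) = 3/4·(1,5) = (0.7500,3.7500)
o1: d²=17 ≤ ρ²=60; F_rep = 38·(-1,4)/17² = (-0.1315,0.5260)
o2: d²=34 ≤ ρ²=60; F_rep = 38·(-3,5)/34² = (-0.0986,0.1644)
o3: d²=226 > ρ²=60 → inactive
o4: d²=221 > ρ²=60 → inactive
F = F_att + ΣF_rep = (0.5199,4.4403)
Δp = p'−p = (0.0260,0.2220); α = Δx/Fx = (601/23120) / (601/1156) = 1/20
check: Δy/Fy = (5133/23120) / (5133/1156) = 1/20 ✓

α = 1/20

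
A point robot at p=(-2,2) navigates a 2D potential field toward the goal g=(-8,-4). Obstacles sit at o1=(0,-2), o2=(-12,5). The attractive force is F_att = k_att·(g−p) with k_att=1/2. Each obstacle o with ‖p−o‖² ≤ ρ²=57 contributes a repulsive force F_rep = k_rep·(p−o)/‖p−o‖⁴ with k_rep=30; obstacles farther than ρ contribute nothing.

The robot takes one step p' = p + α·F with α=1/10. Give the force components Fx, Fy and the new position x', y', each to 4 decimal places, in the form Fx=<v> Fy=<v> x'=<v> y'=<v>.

Fx=-3.1500 Fy=-2.7000 x'=-2.3150 y'=1.7300

F_att = 1/2·(g−p) = 1/2·(-6,-6) = (-3.0000,-3.0000)
o1: d²=20 ≤ ρ²=57; F_rep = 30·(-2,4)/20² = (-0.1500,0.3000)
o2: d²=109 > ρ²=57 → inactive
F = F_att + ΣF_rep = (-3.1500,-2.7000)
p' = p + 1/10·F = (-2.3150,1.7300)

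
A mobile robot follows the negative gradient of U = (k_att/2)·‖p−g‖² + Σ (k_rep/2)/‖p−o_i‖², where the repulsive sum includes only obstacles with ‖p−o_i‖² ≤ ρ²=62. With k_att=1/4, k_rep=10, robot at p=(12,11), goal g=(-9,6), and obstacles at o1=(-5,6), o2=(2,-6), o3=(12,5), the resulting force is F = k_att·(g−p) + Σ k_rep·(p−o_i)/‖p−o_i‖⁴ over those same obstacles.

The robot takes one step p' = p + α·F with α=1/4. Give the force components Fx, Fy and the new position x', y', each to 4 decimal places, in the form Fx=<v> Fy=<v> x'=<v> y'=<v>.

Fx=-5.2500 Fy=-1.2037 x'=10.6875 y'=10.6991

F_att = 1/4·(g−p) = 1/4·(-21,-5) = (-5.2500,-1.2500)
o1: d²=314 > ρ²=62 → inactive
o2: d²=389 > ρ²=62 → inactive
o3: d²=36 ≤ ρ²=62; F_rep = 10·(0,6)/36² = (0.0000,0.0463)
F = F_att + ΣF_rep = (-5.2500,-1.2037)
p' = p + 1/4·F = (10.6875,10.6991)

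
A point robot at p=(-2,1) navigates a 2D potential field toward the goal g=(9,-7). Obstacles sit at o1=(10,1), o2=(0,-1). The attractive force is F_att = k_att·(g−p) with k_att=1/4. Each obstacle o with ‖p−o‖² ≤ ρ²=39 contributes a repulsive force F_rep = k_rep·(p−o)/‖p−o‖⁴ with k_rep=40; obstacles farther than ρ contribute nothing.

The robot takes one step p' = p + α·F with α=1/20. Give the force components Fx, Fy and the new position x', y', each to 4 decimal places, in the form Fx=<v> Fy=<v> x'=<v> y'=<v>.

Fx=1.5000 Fy=-0.7500 x'=-1.9250 y'=0.9625

F_att = 1/4·(g−p) = 1/4·(11,-8) = (2.7500,-2.0000)
o1: d²=144 > ρ²=39 → inactive
o2: d²=8 ≤ ρ²=39; F_rep = 40·(-2,2)/8² = (-1.2500,1.2500)
F = F_att + ΣF_rep = (1.5000,-0.7500)
p' = p + 1/20·F = (-1.9250,0.9625)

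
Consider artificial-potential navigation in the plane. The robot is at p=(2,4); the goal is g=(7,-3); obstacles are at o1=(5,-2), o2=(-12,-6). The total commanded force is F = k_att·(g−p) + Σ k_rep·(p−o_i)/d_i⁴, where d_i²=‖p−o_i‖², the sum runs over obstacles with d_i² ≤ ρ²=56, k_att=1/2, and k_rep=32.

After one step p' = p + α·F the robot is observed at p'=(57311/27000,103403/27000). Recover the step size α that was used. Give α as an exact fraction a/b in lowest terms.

F_att = 1/2·(g−p) = 1/2·(5,-7) = (2.5000,-3.5000)
o1: d²=45 ≤ ρ²=56; F_rep = 32·(-3,6)/45² = (-0.0474,0.0948)
o2: d²=296 > ρ²=56 → inactive
F = F_att + ΣF_rep = (2.4526,-3.4052)
Δp = p'−p = (0.1226,-0.1703); α = Δx/Fx = (3311/27000) / (3311/1350) = 1/20
check: Δy/Fy = (-4597/27000) / (-4597/1350) = 1/20 ✓

α = 1/20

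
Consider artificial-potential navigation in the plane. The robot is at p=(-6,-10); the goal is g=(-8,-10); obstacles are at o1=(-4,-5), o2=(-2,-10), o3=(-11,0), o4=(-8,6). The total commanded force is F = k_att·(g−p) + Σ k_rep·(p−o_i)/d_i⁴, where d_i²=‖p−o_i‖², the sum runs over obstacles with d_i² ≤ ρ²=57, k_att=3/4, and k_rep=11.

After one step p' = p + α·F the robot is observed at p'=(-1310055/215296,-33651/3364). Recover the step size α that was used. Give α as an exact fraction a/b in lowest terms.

α = 1/20

F_att = 3/4·(g−p) = 3/4·(-2,0) = (-1.5000,0.0000)
o1: d²=29 ≤ ρ²=57; F_rep = 11·(-2,-5)/29² = (-0.0262,-0.0654)
o2: d²=16 ≤ ρ²=57; F_rep = 11·(-4,0)/16² = (-0.1719,0.0000)
o3: d²=125 > ρ²=57 → inactive
o4: d²=260 > ρ²=57 → inactive
F = F_att + ΣF_rep = (-1.6980,-0.0654)
Δp = p'−p = (-0.0849,-0.0033); α = Δx/Fx = (-18279/215296) / (-91395/53824) = 1/20
check: Δy/Fy = (-11/3364) / (-55/841) = 1/20 ✓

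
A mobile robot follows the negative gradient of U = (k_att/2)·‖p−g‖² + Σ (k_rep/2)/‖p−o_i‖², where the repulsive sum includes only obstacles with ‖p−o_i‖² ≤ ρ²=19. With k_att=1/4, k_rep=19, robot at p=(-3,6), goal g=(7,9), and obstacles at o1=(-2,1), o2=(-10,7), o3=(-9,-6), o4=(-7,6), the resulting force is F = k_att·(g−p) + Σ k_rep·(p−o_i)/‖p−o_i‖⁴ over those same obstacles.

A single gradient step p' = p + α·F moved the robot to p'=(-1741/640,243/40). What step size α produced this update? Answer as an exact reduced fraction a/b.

F_att = 1/4·(g−p) = 1/4·(10,3) = (2.5000,0.7500)
o1: d²=26 > ρ²=19 → inactive
o2: d²=50 > ρ²=19 → inactive
o3: d²=180 > ρ²=19 → inactive
o4: d²=16 ≤ ρ²=19; F_rep = 19·(4,0)/16² = (0.2969,0.0000)
F = F_att + ΣF_rep = (2.7969,0.7500)
Δp = p'−p = (0.2797,0.0750); α = Δx/Fx = (179/640) / (179/64) = 1/10
check: Δy/Fy = (3/40) / (3/4) = 1/10 ✓

α = 1/10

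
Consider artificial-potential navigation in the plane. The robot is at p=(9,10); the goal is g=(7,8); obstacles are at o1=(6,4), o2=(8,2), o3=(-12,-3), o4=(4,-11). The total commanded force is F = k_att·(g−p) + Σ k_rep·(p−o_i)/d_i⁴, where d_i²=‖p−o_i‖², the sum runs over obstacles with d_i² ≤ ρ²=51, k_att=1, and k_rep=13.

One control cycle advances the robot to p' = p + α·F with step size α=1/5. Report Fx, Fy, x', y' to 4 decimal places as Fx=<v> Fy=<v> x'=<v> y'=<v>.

Fx=-1.9807 Fy=-1.9615 x'=8.6039 y'=9.6077

F_att = 1·(g−p) = 1·(-2,-2) = (-2.0000,-2.0000)
o1: d²=45 ≤ ρ²=51; F_rep = 13·(3,6)/45² = (0.0193,0.0385)
o2: d²=65 > ρ²=51 → inactive
o3: d²=610 > ρ²=51 → inactive
o4: d²=466 > ρ²=51 → inactive
F = F_att + ΣF_rep = (-1.9807,-1.9615)
p' = p + 1/5·F = (8.6039,9.6077)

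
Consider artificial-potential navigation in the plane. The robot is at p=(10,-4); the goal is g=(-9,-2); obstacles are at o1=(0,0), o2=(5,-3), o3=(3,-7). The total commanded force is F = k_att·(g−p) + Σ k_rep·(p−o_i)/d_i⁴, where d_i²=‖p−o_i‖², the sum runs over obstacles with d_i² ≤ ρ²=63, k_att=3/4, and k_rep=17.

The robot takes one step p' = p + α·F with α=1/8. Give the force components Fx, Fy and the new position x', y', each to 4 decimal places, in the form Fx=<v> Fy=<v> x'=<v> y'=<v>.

Fx=-14.0889 Fy=1.4900 x'=8.2389 y'=-3.8137

F_att = 3/4·(g−p) = 3/4·(-19,2) = (-14.2500,1.5000)
o1: d²=116 > ρ²=63 → inactive
o2: d²=26 ≤ ρ²=63; F_rep = 17·(5,-1)/26² = (0.1257,-0.0251)
o3: d²=58 ≤ ρ²=63; F_rep = 17·(7,3)/58² = (0.0354,0.0152)
F = F_att + ΣF_rep = (-14.0889,1.4900)
p' = p + 1/8·F = (8.2389,-3.8137)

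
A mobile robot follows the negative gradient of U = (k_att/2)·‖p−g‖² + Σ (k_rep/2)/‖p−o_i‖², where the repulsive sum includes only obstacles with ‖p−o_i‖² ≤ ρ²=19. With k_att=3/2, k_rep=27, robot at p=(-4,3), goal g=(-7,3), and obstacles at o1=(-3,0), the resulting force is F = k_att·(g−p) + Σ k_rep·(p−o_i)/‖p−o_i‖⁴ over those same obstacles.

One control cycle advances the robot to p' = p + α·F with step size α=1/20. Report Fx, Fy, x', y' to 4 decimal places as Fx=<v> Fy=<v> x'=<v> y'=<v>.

Fx=-4.7700 Fy=0.8100 x'=-4.2385 y'=3.0405

F_att = 3/2·(g−p) = 3/2·(-3,0) = (-4.5000,0.0000)
o1: d²=10 ≤ ρ²=19; F_rep = 27·(-1,3)/10² = (-0.2700,0.8100)
F = F_att + ΣF_rep = (-4.7700,0.8100)
p' = p + 1/20·F = (-4.2385,3.0405)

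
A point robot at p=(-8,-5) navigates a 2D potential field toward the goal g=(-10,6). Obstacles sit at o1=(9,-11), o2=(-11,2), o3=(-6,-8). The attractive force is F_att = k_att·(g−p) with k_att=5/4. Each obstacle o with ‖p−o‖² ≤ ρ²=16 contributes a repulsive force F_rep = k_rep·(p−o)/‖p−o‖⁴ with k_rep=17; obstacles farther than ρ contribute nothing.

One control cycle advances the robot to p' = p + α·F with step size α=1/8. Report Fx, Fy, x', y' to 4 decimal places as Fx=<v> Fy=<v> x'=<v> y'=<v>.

F_att = 5/4·(g−p) = 5/4·(-2,11) = (-2.5000,13.7500)
o1: d²=325 > ρ²=16 → inactive
o2: d²=58 > ρ²=16 → inactive
o3: d²=13 ≤ ρ²=16; F_rep = 17·(-2,3)/13² = (-0.2012,0.3018)
F = F_att + ΣF_rep = (-2.7012,14.0518)
p' = p + 1/8·F = (-8.3376,-3.2435)

Fx=-2.7012 Fy=14.0518 x'=-8.3376 y'=-3.2435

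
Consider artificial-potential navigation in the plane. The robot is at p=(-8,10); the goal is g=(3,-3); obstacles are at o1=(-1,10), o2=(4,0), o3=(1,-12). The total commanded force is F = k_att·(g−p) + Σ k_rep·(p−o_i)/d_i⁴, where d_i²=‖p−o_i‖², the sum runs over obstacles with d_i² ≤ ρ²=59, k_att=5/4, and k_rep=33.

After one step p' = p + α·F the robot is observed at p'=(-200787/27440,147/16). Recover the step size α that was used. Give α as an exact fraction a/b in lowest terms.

F_att = 5/4·(g−p) = 5/4·(11,-13) = (13.7500,-16.2500)
o1: d²=49 ≤ ρ²=59; F_rep = 33·(-7,0)/49² = (-0.0962,0.0000)
o2: d²=244 > ρ²=59 → inactive
o3: d²=565 > ρ²=59 → inactive
F = F_att + ΣF_rep = (13.6538,-16.2500)
Δp = p'−p = (0.6827,-0.8125); α = Δx/Fx = (18733/27440) / (18733/1372) = 1/20
check: Δy/Fy = (-13/16) / (-65/4) = 1/20 ✓

α = 1/20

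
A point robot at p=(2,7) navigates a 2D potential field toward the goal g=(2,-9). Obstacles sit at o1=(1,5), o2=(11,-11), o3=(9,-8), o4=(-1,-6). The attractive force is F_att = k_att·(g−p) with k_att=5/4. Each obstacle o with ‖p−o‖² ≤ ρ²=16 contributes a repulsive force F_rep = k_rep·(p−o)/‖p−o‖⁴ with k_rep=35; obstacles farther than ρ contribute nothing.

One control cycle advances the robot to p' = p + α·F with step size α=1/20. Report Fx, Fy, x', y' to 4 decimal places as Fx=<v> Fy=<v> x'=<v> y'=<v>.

F_att = 5/4·(g−p) = 5/4·(0,-16) = (0.0000,-20.0000)
o1: d²=5 ≤ ρ²=16; F_rep = 35·(1,2)/5² = (1.4000,2.8000)
o2: d²=405 > ρ²=16 → inactive
o3: d²=274 > ρ²=16 → inactive
o4: d²=178 > ρ²=16 → inactive
F = F_att + ΣF_rep = (1.4000,-17.2000)
p' = p + 1/20·F = (2.0700,6.1400)

Fx=1.4000 Fy=-17.2000 x'=2.0700 y'=6.1400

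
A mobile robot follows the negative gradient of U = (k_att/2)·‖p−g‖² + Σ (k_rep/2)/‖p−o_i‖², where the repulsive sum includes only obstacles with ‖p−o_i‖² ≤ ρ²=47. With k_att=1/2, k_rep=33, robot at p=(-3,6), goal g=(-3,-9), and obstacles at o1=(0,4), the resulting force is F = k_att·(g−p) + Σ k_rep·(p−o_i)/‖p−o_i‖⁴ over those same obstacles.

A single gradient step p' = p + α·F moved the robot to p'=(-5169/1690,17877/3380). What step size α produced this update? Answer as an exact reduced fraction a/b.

F_att = 1/2·(g−p) = 1/2·(0,-15) = (0.0000,-7.5000)
o1: d²=13 ≤ ρ²=47; F_rep = 33·(-3,2)/13² = (-0.5858,0.3905)
F = F_att + ΣF_rep = (-0.5858,-7.1095)
Δp = p'−p = (-0.0586,-0.7109); α = Δx/Fx = (-99/1690) / (-99/169) = 1/10
check: Δy/Fy = (-2403/3380) / (-2403/338) = 1/10 ✓

α = 1/10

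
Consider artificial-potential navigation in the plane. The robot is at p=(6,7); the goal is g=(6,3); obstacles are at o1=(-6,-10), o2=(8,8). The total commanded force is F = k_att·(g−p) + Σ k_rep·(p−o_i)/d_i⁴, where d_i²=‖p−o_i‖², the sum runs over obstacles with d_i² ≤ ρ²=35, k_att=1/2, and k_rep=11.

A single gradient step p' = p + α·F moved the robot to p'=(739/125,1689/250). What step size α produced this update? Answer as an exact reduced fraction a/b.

α = 1/10

F_att = 1/2·(g−p) = 1/2·(0,-4) = (0.0000,-2.0000)
o1: d²=433 > ρ²=35 → inactive
o2: d²=5 ≤ ρ²=35; F_rep = 11·(-2,-1)/5² = (-0.8800,-0.4400)
F = F_att + ΣF_rep = (-0.8800,-2.4400)
Δp = p'−p = (-0.0880,-0.2440); α = Δx/Fx = (-11/125) / (-22/25) = 1/10
check: Δy/Fy = (-61/250) / (-61/25) = 1/10 ✓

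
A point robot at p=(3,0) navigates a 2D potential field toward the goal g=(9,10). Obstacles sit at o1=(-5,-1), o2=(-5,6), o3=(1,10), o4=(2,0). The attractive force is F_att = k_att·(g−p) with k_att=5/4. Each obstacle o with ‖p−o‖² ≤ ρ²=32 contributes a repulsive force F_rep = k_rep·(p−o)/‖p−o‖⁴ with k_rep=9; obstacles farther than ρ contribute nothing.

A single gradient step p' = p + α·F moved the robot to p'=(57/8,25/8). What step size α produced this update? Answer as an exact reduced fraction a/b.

F_att = 5/4·(g−p) = 5/4·(6,10) = (7.5000,12.5000)
o1: d²=65 > ρ²=32 → inactive
o2: d²=100 > ρ²=32 → inactive
o3: d²=104 > ρ²=32 → inactive
o4: d²=1 ≤ ρ²=32; F_rep = 9·(1,0)/1² = (9.0000,0.0000)
F = F_att + ΣF_rep = (16.5000,12.5000)
Δp = p'−p = (4.1250,3.1250); α = Δx/Fx = (33/8) / (33/2) = 1/4
check: Δy/Fy = (25/8) / (25/2) = 1/4 ✓

α = 1/4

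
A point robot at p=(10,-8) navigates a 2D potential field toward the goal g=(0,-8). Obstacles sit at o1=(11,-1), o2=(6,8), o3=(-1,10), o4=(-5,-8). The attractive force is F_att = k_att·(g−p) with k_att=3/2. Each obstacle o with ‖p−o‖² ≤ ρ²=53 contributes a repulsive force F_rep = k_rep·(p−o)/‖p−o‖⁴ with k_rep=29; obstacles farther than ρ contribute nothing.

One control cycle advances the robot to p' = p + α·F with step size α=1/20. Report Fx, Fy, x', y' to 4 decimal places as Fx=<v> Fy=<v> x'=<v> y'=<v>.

Fx=-15.0116 Fy=-0.0812 x'=9.2494 y'=-8.0041

F_att = 3/2·(g−p) = 3/2·(-10,0) = (-15.0000,0.0000)
o1: d²=50 ≤ ρ²=53; F_rep = 29·(-1,-7)/50² = (-0.0116,-0.0812)
o2: d²=272 > ρ²=53 → inactive
o3: d²=445 > ρ²=53 → inactive
o4: d²=225 > ρ²=53 → inactive
F = F_att + ΣF_rep = (-15.0116,-0.0812)
p' = p + 1/20·F = (9.2494,-8.0041)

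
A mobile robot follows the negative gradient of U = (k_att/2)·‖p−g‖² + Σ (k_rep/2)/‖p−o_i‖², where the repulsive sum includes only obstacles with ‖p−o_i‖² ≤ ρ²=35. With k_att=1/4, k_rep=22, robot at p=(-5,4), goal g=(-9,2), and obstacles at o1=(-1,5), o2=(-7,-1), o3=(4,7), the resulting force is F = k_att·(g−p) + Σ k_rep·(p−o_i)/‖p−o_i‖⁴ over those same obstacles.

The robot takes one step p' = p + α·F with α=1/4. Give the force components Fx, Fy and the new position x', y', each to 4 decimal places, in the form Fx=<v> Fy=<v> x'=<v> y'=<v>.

Fx=-1.2522 Fy=-0.4453 x'=-5.3130 y'=3.8887

F_att = 1/4·(g−p) = 1/4·(-4,-2) = (-1.0000,-0.5000)
o1: d²=17 ≤ ρ²=35; F_rep = 22·(-4,-1)/17² = (-0.3045,-0.0761)
o2: d²=29 ≤ ρ²=35; F_rep = 22·(2,5)/29² = (0.0523,0.1308)
o3: d²=90 > ρ²=35 → inactive
F = F_att + ΣF_rep = (-1.2522,-0.4453)
p' = p + 1/4·F = (-5.3130,3.8887)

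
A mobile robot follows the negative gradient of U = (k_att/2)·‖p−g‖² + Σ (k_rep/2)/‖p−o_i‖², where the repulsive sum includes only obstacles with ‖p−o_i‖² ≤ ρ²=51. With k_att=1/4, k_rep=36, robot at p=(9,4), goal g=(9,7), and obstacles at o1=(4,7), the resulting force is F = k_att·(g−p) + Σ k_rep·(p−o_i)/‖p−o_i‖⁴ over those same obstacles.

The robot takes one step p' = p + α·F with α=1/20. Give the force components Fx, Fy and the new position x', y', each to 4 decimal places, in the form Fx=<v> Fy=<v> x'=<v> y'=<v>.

F_att = 1/4·(g−p) = 1/4·(0,3) = (0.0000,0.7500)
o1: d²=34 ≤ ρ²=51; F_rep = 36·(5,-3)/34² = (0.1557,-0.0934)
F = F_att + ΣF_rep = (0.1557,0.6566)
p' = p + 1/20·F = (9.0078,4.0328)

Fx=0.1557 Fy=0.6566 x'=9.0078 y'=4.0328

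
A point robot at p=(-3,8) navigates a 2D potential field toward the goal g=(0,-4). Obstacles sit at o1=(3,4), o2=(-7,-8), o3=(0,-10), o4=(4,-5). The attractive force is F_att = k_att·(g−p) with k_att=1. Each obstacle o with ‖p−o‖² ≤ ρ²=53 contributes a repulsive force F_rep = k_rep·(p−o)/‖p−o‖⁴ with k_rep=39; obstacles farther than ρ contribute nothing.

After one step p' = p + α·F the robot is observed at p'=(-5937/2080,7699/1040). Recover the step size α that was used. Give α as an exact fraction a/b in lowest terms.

α = 1/20

F_att = 1·(g−p) = 1·(3,-12) = (3.0000,-12.0000)
o1: d²=52 ≤ ρ²=53; F_rep = 39·(-6,4)/52² = (-0.0865,0.0577)
o2: d²=272 > ρ²=53 → inactive
o3: d²=333 > ρ²=53 → inactive
o4: d²=218 > ρ²=53 → inactive
F = F_att + ΣF_rep = (2.9135,-11.9423)
Δp = p'−p = (0.1457,-0.5971); α = Δx/Fx = (303/2080) / (303/104) = 1/20
check: Δy/Fy = (-621/1040) / (-621/52) = 1/20 ✓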